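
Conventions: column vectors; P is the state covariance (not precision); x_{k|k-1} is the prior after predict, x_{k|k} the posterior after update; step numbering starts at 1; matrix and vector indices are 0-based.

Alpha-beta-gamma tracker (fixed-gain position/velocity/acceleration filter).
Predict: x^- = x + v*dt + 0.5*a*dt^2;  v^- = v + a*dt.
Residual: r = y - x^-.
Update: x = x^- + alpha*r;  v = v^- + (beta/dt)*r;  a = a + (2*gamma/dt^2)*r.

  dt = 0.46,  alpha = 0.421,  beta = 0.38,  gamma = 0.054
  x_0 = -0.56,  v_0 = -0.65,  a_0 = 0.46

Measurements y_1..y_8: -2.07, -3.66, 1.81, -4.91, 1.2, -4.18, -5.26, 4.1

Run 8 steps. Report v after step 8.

v_post = 3.3935

step 1: x_pred=-0.8103  r=-1.2597  x^+=-1.3407  v^+=-1.4790  a^+=-0.1829
step 2: x_pred=-2.0403  r=-1.6197  x^+=-2.7222  v^+=-2.9011  a^+=-1.0096
step 3: x_pred=-4.1635  r=5.9735  x^+=-1.6487  v^+=1.5691  a^+=2.0393
step 4: x_pred=-0.7111  r=-4.1989  x^+=-2.4789  v^+=-0.9614  a^+=-0.1038
step 5: x_pred=-2.9321  r=4.1321  x^+=-1.1925  v^+=2.4043  a^+=2.0052
step 6: x_pred=0.1256  r=-4.3056  x^+=-1.6870  v^+=-0.2302  a^+=-0.1924
step 7: x_pred=-1.8133  r=-3.4467  x^+=-3.2643  v^+=-3.1660  a^+=-1.9516
step 8: x_pred=-4.9272  r=9.0272  x^+=-1.1267  v^+=3.3935  a^+=2.6558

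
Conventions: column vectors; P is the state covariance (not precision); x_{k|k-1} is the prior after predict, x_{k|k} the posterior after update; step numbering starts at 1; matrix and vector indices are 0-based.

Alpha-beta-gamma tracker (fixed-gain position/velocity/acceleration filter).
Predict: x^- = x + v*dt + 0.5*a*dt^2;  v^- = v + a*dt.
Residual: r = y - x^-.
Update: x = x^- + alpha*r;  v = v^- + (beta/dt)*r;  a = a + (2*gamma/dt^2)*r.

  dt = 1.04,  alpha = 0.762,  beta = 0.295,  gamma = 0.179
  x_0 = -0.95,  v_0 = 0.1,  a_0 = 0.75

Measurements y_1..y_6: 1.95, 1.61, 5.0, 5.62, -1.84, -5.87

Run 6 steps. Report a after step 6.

a_post = -5.4409

step 1: x_pred=-0.4404  r=2.3904  x^+=1.3811  v^+=1.5580  a^+=1.5412
step 2: x_pred=3.8349  r=-2.2249  x^+=2.1395  v^+=2.5298  a^+=0.8048
step 3: x_pred=5.2057  r=-0.2057  x^+=5.0490  v^+=3.3084  a^+=0.7367
step 4: x_pred=8.8881  r=-3.2681  x^+=6.3978  v^+=3.1475  a^+=-0.3450
step 5: x_pred=9.4846  r=-11.3246  x^+=0.8553  v^+=-0.4236  a^+=-4.0934
step 6: x_pred=-1.7990  r=-4.0710  x^+=-4.9011  v^+=-5.8355  a^+=-5.4409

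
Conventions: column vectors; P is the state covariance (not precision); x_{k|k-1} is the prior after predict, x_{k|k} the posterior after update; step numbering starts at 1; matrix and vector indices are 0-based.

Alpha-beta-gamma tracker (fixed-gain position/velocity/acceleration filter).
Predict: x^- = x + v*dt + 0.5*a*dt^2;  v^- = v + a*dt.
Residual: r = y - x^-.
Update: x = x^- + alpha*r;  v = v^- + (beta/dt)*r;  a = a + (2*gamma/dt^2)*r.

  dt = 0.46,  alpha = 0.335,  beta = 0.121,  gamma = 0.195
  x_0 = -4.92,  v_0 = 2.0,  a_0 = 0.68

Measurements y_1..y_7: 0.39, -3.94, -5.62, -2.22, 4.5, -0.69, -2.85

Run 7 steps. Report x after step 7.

x_post = -5.0685

step 1: x_pred=-3.9281  r=4.3181  x^+=-2.4815  v^+=3.4486  a^+=8.6386
step 2: x_pred=0.0188  r=-3.9588  x^+=-1.3074  v^+=6.3811  a^+=1.3421
step 3: x_pred=1.7699  r=-7.3899  x^+=-0.7057  v^+=5.0545  a^+=-12.2782
step 4: x_pred=0.3203  r=-2.5403  x^+=-0.5307  v^+=-1.2617  a^+=-16.9603
step 5: x_pred=-2.9054  r=7.4054  x^+=-0.4246  v^+=-7.1155  a^+=-3.3114
step 6: x_pred=-4.0481  r=3.3581  x^+=-2.9231  v^+=-7.7554  a^+=2.8779
step 7: x_pred=-6.1861  r=3.3361  x^+=-5.0685  v^+=-5.5540  a^+=9.0267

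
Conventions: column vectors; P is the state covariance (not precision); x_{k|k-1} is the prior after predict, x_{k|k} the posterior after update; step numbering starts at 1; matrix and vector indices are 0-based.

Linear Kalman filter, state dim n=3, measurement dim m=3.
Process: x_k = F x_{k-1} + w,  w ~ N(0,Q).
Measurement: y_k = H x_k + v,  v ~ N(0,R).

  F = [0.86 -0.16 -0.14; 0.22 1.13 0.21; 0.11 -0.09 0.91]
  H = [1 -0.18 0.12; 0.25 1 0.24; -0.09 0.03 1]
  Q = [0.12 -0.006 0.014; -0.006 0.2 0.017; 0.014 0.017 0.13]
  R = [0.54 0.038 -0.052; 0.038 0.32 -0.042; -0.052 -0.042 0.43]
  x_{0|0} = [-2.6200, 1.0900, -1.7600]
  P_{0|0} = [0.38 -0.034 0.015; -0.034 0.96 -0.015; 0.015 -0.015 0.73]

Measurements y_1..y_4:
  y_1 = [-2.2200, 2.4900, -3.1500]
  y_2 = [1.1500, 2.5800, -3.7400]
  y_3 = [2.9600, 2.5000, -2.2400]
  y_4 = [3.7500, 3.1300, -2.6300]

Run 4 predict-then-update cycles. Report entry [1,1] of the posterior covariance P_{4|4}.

step 1: x^-=[-2.1812, 0.2857, -1.9879]  P^-=[0.4450 -0.1559 -0.0125; -0.1559 1.4538 0.0527; -0.0125 0.0527 0.7530]  S=[1.0938 -0.2389 -0.0384; -0.2389 1.7908 0.2354; -0.0384 0.2354 1.1942]  K=[0.4378 0.0372 -0.0412; -0.2084 0.7782 -0.0677; 0.0974 0.0595 0.6242]  nu=[0.2512, 3.2267, -1.3670]  x^+=[-1.8948, 2.8369, -2.6246]  P^+=[0.2380 -0.0244 -0.0199; -0.0244 0.2647 -0.0611; -0.0199 -0.0611 0.2609]
step 2: x^-=[-1.7160, 2.2377, -2.8521]  P^-=[0.3167 -0.0307 0.0023; -0.0307 0.5181 -0.0230; 0.0023 -0.0230 0.3576]  S=[0.8912 0.0038 -0.0355; 0.0038 0.8524 0.0321; -0.0355 0.0321 0.7890]  K=[0.3608 0.0567 -0.0205; -0.1461 0.5944 -0.0367; 0.0731 0.0570 0.4531]  nu=[3.6110, 1.4558, -1.1094]  x^+=[-0.3079, 2.6161, -3.0077]  P^+=[0.1970 -0.0137 -0.0118; -0.0137 0.1993 -0.0404; -0.0118 -0.0404 0.1888]
step 3: x^-=[-0.2623, 2.2568, -3.0063]  P^-=[0.2793 -0.0172 0.0091; -0.0172 0.4453 -0.0072; 0.0091 -0.0072 0.2948]  S=[0.8466 0.0217 -0.0347; 0.0217 0.7888 0.0320; -0.0347 0.0320 0.7255]  K=[0.3329 0.0608 -0.0096; -0.1312 0.5613 -0.0205; 0.0690 0.0650 0.4054]  nu=[3.9893, 1.0303, 0.6750]  x^+=[1.1218, 2.2980, -2.3904]  P^+=[0.1814 -0.0111 -0.0073; -0.0111 0.1860 -0.0321; -0.0073 -0.0321 0.1683]
step 4: x^-=[0.9317, 2.3416, -2.2587]  P^-=[0.2656 -0.0156 0.0121; -0.0156 0.4322 -0.0006; 0.0121 -0.0006 0.2771]  S=[0.8322 0.0229 -0.0336; 0.0229 0.7782 0.0349; -0.0336 0.0349 0.7075]  K=[0.3225 0.0598 -0.0050; -0.1282 0.5547 -0.0140; 0.0685 0.0690 0.3899]  nu=[3.5108, 1.0976, -0.3577]  x^+=[2.1312, 2.5055, -2.0820]  P^+=[0.1753 -0.0110 -0.0053; -0.0110 0.1829 -0.0291; -0.0053 -0.0291 0.1616]

P_post[1,1] = 0.1829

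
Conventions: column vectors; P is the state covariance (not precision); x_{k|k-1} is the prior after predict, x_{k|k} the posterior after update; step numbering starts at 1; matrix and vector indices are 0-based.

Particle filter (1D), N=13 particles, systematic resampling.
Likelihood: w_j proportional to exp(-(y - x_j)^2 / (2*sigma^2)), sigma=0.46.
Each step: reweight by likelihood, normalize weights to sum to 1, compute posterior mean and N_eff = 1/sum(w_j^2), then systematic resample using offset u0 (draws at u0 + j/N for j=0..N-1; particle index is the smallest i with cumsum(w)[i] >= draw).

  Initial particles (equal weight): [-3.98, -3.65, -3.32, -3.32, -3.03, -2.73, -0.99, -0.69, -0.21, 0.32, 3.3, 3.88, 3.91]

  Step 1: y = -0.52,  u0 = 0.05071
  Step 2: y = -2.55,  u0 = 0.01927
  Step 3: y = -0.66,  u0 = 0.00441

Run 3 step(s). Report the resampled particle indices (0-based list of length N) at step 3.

resampled_idx = [0, 1, 2, 3, 4, 5, 6, 7, 8, 9, 10, 11, 12]

step 1: w=[0.0000, 0.0000, 0.0000, 0.0000, 0.0000, 0.0000, 0.2361, 0.3717, 0.3171, 0.0751, 0.0000, 0.0000, 0.0000]  mean=-0.5328  Neff=3.3324  idx=[6, 6, 6, 7, 7, 7, 7, 7, 8, 8, 8, 8, 9]
step 2: w=[0.2902, 0.2902, 0.2902, 0.0257, 0.0257, 0.0257, 0.0257, 0.0257, 0.0002, 0.0002, 0.0002, 0.0002, 0.0000]  mean=-0.9508  Neff=3.9065  idx=[0, 0, 0, 0, 1, 1, 1, 1, 2, 2, 2, 2, 5]
step 3: w=[0.0752, 0.0752, 0.0752, 0.0752, 0.0752, 0.0752, 0.0752, 0.0752, 0.0752, 0.0752, 0.0752, 0.0752, 0.0971]  mean=-0.9609  Neff=12.9258  idx=[0, 1, 2, 3, 4, 5, 6, 7, 8, 9, 10, 11, 12]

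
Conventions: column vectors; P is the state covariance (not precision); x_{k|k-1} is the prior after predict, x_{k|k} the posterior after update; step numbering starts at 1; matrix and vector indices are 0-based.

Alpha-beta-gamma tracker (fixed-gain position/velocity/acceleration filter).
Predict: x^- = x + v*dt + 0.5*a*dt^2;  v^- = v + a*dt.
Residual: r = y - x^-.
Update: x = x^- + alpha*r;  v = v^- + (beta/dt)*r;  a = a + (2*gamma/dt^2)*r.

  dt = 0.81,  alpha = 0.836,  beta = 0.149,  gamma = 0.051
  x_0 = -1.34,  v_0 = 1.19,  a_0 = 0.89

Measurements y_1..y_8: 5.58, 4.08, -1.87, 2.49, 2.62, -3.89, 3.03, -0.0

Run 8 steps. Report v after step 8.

step 1: x_pred=-0.0841  r=5.6641  x^+=4.6511  v^+=2.9528  a^+=1.7706
step 2: x_pred=7.6237  r=-3.5437  x^+=4.6612  v^+=3.7351  a^+=1.2197
step 3: x_pred=8.0867  r=-9.9567  x^+=-0.2371  v^+=2.8915  a^+=-0.3283
step 4: x_pred=1.9973  r=0.4927  x^+=2.4092  v^+=2.7162  a^+=-0.2517
step 5: x_pred=4.5268  r=-1.9068  x^+=2.9327  v^+=2.1616  a^+=-0.5481
step 6: x_pred=4.5038  r=-8.3938  x^+=-2.5134  v^+=0.1736  a^+=-1.8530
step 7: x_pred=-2.9807  r=6.0107  x^+=2.0442  v^+=-0.2217  a^+=-0.9186
step 8: x_pred=1.5633  r=-1.5633  x^+=0.2564  v^+=-1.2533  a^+=-1.1616

v_post = -1.2533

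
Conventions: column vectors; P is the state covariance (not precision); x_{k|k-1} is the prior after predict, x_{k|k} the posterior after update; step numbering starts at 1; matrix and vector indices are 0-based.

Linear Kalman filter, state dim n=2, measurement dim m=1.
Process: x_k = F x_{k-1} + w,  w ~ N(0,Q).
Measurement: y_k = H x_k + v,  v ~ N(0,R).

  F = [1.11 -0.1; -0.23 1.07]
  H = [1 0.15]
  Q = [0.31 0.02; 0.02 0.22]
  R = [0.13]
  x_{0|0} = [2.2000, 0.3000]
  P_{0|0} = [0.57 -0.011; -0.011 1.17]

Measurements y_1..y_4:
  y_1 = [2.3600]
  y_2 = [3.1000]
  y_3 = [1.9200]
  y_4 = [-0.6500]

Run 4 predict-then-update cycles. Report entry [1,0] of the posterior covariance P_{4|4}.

P_post[1,0] = -0.5834

step 1: x^-=[2.4120, -0.1850]  P^-=[1.0264 -0.2640; -0.2640 1.5951]  S=[1.1131]  K=[0.8865; -0.0222]  nu=[-0.0243]  x^+=[2.3905, -0.1845]  P^+=[0.1516 -0.2421; -0.2421 1.5945]
step 2: x^-=[2.6719, -0.7472]  P^-=[0.5664 -0.4824; -0.4824 2.1728]  S=[0.6006]  K=[0.8226; -0.2605]  nu=[0.5402]  x^+=[3.1163, -0.8879]  P^+=[0.1600 -0.3537; -0.3537 2.1320]
step 3: x^-=[3.5478, -1.6668]  P^-=[0.6070 -0.6772; -0.6772 2.8435]  S=[0.5978]  K=[0.8454; -0.4193]  nu=[-1.3778]  x^+=[2.3830, -1.0891]  P^+=[0.1797 -0.4653; -0.4653 2.7384]
step 4: x^-=[2.7540, -1.7135]  P^-=[0.6621 -0.8822; -0.8822 3.5937]  S=[0.6083]  K=[0.8709; -0.5641]  nu=[-3.1470]  x^+=[0.0133, 0.0617]  P^+=[0.2007 -0.5834; -0.5834 3.4001]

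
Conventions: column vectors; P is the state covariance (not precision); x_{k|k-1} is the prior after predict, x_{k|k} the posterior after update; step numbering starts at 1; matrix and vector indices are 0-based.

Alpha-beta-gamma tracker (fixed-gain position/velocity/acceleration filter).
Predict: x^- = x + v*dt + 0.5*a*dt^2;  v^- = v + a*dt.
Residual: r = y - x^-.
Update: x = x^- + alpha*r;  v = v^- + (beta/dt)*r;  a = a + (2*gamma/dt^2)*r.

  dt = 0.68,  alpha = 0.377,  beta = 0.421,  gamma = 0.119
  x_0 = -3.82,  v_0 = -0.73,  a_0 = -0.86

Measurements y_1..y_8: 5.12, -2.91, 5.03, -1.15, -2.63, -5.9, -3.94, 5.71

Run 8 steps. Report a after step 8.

step 1: x_pred=-4.5152  r=9.6352  x^+=-0.8827  v^+=4.6505  a^+=4.0993
step 2: x_pred=3.2274  r=-6.1374  x^+=0.9136  v^+=3.6383  a^+=0.9404
step 3: x_pred=3.6051  r=1.4249  x^+=4.1423  v^+=5.1600  a^+=1.6738
step 4: x_pred=8.0380  r=-9.1880  x^+=4.5741  v^+=0.6097  a^+=-3.0553
step 5: x_pred=4.2823  r=-6.9123  x^+=1.6764  v^+=-5.7475  a^+=-6.6132
step 6: x_pred=-3.7609  r=-2.1391  x^+=-4.5673  v^+=-11.5688  a^+=-7.7142
step 7: x_pred=-14.2176  r=10.2776  x^+=-10.3430  v^+=-10.4514  a^+=-2.4242
step 8: x_pred=-18.0104  r=23.7204  x^+=-9.0678  v^+=2.5859  a^+=9.7848

a_post = 9.7848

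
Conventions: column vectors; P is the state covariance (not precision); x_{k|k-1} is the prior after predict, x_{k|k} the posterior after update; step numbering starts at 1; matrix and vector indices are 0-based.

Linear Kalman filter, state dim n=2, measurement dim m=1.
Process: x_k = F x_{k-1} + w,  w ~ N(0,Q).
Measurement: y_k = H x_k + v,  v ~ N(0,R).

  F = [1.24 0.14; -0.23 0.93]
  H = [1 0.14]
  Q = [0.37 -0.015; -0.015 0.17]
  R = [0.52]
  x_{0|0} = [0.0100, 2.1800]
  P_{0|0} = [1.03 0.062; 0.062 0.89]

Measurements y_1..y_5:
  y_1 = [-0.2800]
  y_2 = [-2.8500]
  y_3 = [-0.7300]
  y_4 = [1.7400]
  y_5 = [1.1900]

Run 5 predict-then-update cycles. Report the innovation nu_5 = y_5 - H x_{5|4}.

step 1: x^-=[0.3176, 2.0251]  P^-=[1.9927 -0.1234; -0.1234 0.9677]  S=[2.4971]  K=[0.7911; 0.0048]  nu=[-0.8811]  x^+=[-0.3794, 2.0208]  P^+=[0.4300 -0.1330; -0.1330 0.9677]
step 2: x^-=[-0.1876, 1.9666]  P^-=[1.0039 -0.1607; -0.1607 1.0866]  S=[1.5002]  K=[0.6542; -0.0057]  nu=[-2.9377]  x^+=[-2.1094, 1.9834]  P^+=[0.3619 -0.1551; -0.1551 1.0865]
step 3: x^-=[-2.3380, 2.3297]  P^-=[0.8939 -0.1506; -0.1506 1.1952]  S=[1.3952]  K=[0.6256; 0.0120]  nu=[1.2818]  x^+=[-1.5361, 2.3451]  P^+=[0.3479 -0.1611; -0.1611 1.1950]
step 4: x^-=[-1.5764, 2.5343]  P^-=[0.8724 -0.1392; -0.1392 1.2909]  S=[1.3787]  K=[0.6186; 0.0301]  nu=[2.9616]  x^+=[0.2557, 2.6235]  P^+=[0.3448 -0.1649; -0.1649 1.2896]
step 5: x^-=[0.6843, 2.3811]  P^-=[0.8681 -0.1302; -0.1302 1.3742]  S=[1.3786]  K=[0.6165; 0.0451]  nu=[0.1723]  x^+=[0.7906, 2.3888]  P^+=[0.3442 -0.1686; -0.1686 1.3714]

innov = [0.1723]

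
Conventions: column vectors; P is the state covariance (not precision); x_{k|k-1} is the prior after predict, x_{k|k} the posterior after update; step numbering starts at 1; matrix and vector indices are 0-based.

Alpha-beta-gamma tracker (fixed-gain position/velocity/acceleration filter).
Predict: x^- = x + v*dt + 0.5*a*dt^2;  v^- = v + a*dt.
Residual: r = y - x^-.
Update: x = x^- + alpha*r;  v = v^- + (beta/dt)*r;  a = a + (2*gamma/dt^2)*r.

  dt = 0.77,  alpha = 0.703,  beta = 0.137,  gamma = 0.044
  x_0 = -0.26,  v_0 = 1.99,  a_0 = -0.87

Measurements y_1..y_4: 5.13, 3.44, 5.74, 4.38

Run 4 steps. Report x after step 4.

x_post = 4.9569

step 1: x_pred=1.0144  r=4.1156  x^+=3.9077  v^+=2.0524  a^+=-0.2591
step 2: x_pred=5.4112  r=-1.9712  x^+=4.0254  v^+=1.5021  a^+=-0.5517
step 3: x_pred=5.0185  r=0.7215  x^+=5.5257  v^+=1.2057  a^+=-0.4446
step 4: x_pred=6.3223  r=-1.9423  x^+=4.9569  v^+=0.5177  a^+=-0.7329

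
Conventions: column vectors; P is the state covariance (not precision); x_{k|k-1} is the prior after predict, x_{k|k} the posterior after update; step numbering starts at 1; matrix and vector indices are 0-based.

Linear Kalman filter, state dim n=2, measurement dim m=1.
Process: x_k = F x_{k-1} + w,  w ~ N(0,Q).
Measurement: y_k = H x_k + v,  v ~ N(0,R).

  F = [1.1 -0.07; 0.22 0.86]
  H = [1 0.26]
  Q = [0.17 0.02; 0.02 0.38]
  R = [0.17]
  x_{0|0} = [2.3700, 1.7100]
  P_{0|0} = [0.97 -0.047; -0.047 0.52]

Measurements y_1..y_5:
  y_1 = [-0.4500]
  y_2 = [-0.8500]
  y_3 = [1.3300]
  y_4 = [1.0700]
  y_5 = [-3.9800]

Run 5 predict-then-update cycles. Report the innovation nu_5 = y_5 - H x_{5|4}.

step 1: x^-=[2.4873, 1.9920]  P^-=[1.3535 0.1797; 0.1797 0.7938]  S=[1.6706]  K=[0.8382; 0.2311]  nu=[-3.4552]  x^+=[-0.4087, 1.1935]  P^+=[0.1799 -0.1439; -0.1439 0.7045]
step 2: x^-=[-0.5331, 0.9365]  P^-=[0.4133 -0.1128; -0.1128 0.8553]  S=[0.5825]  K=[0.6592; 0.1882]  nu=[-0.5604]  x^+=[-0.9025, 0.8310]  P^+=[0.1602 -0.1850; -0.1850 0.8347]
step 3: x^-=[-1.0509, 0.5161]  P^-=[0.3964 -0.1637; -0.1637 0.9351]  S=[0.5445]  K=[0.6498; 0.1459]  nu=[2.2467]  x^+=[0.4091, 0.8439]  P^+=[0.1665 -0.2153; -0.2153 0.9235]
step 4: x^-=[0.3909, 0.8158]  P^-=[0.4091 -0.1957; -0.1957 0.9896]  S=[0.5442]  K=[0.6582; 0.1132]  nu=[0.4670]  x^+=[0.6983, 0.8687]  P^+=[0.1733 -0.2362; -0.2362 0.9826]
step 5: x^-=[0.7073, 0.9007]  P^-=[0.4209 -0.2171; -0.2171 1.0257]  S=[0.5474]  K=[0.6658; 0.0907]  nu=[-4.9215]  x^+=[-2.5697, 0.4543]  P^+=[0.1782 -0.2501; -0.2501 1.0212]

innov = [-4.9215]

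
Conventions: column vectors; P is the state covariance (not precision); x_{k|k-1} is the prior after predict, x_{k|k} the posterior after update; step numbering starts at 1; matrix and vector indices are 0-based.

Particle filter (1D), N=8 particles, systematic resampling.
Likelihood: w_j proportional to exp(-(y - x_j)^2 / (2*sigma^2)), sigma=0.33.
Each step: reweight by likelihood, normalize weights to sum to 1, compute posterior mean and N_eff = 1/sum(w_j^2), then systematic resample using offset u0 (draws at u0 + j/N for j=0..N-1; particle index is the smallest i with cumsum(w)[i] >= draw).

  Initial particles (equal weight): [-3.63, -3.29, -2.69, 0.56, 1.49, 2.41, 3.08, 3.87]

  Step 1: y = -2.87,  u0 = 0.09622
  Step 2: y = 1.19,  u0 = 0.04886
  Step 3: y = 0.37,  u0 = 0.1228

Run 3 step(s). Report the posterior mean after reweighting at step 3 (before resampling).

step 1: w=[0.0512, 0.3230, 0.6258, 0.0000, 0.0000, 0.0000, 0.0000, 0.0000]  mean=-2.9320  Neff=2.0058  idx=[1, 1, 1, 2, 2, 2, 2, 2]
step 2: w=[0.0000, 0.0000, 0.0000, 0.2000, 0.2000, 0.2000, 0.2000, 0.2000]  mean=-2.6900  Neff=5.0000  idx=[3, 3, 4, 5, 5, 6, 6, 7]
step 3: w=[0.1250, 0.1250, 0.1250, 0.1250, 0.1250, 0.1250, 0.1250, 0.1250]  mean=-2.6900  Neff=8.0000  idx=[0, 1, 2, 3, 4, 5, 6, 7]

post_mean = -2.6900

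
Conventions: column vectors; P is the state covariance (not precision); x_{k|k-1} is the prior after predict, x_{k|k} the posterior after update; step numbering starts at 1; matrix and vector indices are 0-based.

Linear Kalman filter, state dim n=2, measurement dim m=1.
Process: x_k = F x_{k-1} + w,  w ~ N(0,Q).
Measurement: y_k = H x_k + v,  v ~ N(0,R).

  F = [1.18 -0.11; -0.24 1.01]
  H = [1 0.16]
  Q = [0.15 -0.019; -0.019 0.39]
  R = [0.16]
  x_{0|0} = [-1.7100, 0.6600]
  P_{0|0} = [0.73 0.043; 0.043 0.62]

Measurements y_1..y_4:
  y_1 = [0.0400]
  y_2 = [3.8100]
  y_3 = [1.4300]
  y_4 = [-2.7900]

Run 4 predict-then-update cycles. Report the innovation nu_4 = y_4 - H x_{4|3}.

innov = [-4.9634]

step 1: x^-=[-2.0904, 1.0770]  P^-=[1.1628 -0.2422; -0.2422 1.0437]  S=[1.2720]  K=[0.8837; -0.0592]  nu=[1.9581]  x^+=[-0.3601, 0.9612]  P^+=[0.1695 -0.1757; -0.1757 1.0392]
step 2: x^-=[-0.5306, 1.0572]  P^-=[0.4442 -0.3965; -0.3965 1.5451]  S=[0.5169]  K=[0.7367; -0.2889]  nu=[4.1715]  x^+=[2.5424, -0.1480]  P^+=[0.1637 -0.2865; -0.2865 1.5019]
step 3: x^-=[3.0163, -0.7597]  P^-=[0.4705 -0.5813; -0.5813 2.0704]  S=[0.4975]  K=[0.7588; -0.5025]  nu=[-1.4648]  x^+=[1.9049, -0.0236]  P^+=[0.1841 -0.3916; -0.3916 1.9448]
step 4: x^-=[2.2503, -0.4810]  P^-=[0.5315 -0.7642; -0.7642 2.5743]  S=[0.5128]  K=[0.7979; -0.6870]  nu=[-4.9634]  x^+=[-1.7101, 2.9289]  P^+=[0.2050 -0.4831; -0.4831 2.3323]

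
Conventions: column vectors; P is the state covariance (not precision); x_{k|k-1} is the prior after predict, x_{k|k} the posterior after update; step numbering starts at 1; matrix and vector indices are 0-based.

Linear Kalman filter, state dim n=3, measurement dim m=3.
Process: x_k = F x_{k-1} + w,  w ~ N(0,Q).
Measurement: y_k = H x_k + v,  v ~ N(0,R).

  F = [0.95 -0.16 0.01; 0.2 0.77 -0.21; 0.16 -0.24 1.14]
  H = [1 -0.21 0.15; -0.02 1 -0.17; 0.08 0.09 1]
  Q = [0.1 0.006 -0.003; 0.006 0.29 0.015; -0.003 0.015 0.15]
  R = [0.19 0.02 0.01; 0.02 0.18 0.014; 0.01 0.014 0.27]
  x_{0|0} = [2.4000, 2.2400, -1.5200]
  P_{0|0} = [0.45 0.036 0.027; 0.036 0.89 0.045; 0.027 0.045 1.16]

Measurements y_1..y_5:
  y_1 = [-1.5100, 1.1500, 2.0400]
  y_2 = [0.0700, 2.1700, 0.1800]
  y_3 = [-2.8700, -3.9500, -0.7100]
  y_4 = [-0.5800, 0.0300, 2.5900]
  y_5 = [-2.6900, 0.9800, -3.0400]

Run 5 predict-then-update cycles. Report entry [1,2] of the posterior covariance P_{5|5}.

P_post[1,2] = 0.0119

step 1: x^-=[1.9064, 2.5240, -1.8864]  P^-=[0.5184 0.0011 0.1246; 0.0011 0.8811 -0.3631; 0.1246 -0.3631 1.7028]  S=[0.8454 -0.3067 0.4878; -0.3067 1.2348 -0.5586; 0.4878 -0.5586 1.9378]  K=[0.7142 0.1267 -0.0575; -0.0485 0.7944 0.0948; 0.0100 -0.1574 0.8191]  nu=[-2.6034, -1.6566, 3.5467]  x^+=[-0.3668, 1.6706, 1.2534]  P^+=[0.1484 0.0356 -0.0217; 0.0356 0.1475 0.0201; -0.0217 0.0201 0.2190]
step 2: x^-=[-0.6032, 0.9498, 0.9692]  P^-=[0.2264 0.0456 -0.0085; 0.0456 0.3993 -0.0428; -0.0085 -0.0428 0.4252]  S=[0.4246 -0.0399 0.0875; -0.0399 0.6044 -0.0610; 0.0875 -0.0610 0.6915]  K=[0.5250 0.1012 -0.0377; -0.0546 0.6739 0.0617; 0.0166 -0.1290 0.5949]  nu=[0.7273, 1.3729, -0.8264]  x^+=[-0.0513, 1.7842, 0.3126]  P^+=[0.1095 0.0279 -0.0148; 0.0279 0.1237 0.0122; -0.0148 0.0122 0.1591]
step 3: x^-=[-0.3311, 1.2979, -0.0801]  P^-=[0.1932 0.0341 -0.0051; 0.0341 0.3806 -0.0319; -0.0051 -0.0319 0.3525]  S=[0.3940 -0.0435 0.0747; -0.0435 0.5803 -0.0405; 0.0747 -0.0405 0.6207]  K=[0.4857 0.0879 -0.0311; -0.0664 0.6632 0.0595; 0.0204 -0.1179 0.5524]  nu=[-2.2543, -5.2682, -0.7202]  x^+=[-1.8670, -2.0892, 0.0973]  P^+=[0.1009 0.0250 -0.0126; 0.0250 0.1214 0.0118; -0.0126 0.0118 0.1477]
step 4: x^-=[-1.4384, -2.0025, 0.3137]  P^-=[0.1863 0.0304 -0.0035; 0.0304 0.3775 -0.0292; -0.0035 -0.0292 0.3385]  S=[0.3886 -0.0460 0.0729; -0.0460 0.5760 -0.0361; 0.0729 -0.0361 0.6074]  K=[0.4770 0.0835 -0.0291; -0.0702 0.6610 0.0596; 0.0219 -0.1147 0.5431]  nu=[0.3908, 2.0571, 2.5716]  x^+=[-1.1550, -0.5169, 1.4829]  P^+=[0.0989 0.0241 -0.0120; 0.0241 0.1209 0.0118; -0.0120 0.0118 0.1451]
step 5: x^-=[-0.9997, -0.9405, 1.6298]  P^-=[0.1847 0.0293 -0.0030; 0.0293 0.3766 -0.0285; -0.0030 -0.0285 0.3354]  S=[0.3875 -0.0467 0.0727; -0.0467 0.5749 -0.0351; 0.0727 -0.0351 0.6045]  K=[0.4750 0.0823 -0.0285; -0.0712 0.6604 0.0597; 0.0224 -0.1138 0.5410]  nu=[-2.1322, 2.1775, -4.5052]  x^+=[-1.7051, 0.3803, -1.1029]  P^+=[0.0984 0.0239 -0.0118; 0.0239 0.1208 0.0119; -0.0118 0.0119 0.1446]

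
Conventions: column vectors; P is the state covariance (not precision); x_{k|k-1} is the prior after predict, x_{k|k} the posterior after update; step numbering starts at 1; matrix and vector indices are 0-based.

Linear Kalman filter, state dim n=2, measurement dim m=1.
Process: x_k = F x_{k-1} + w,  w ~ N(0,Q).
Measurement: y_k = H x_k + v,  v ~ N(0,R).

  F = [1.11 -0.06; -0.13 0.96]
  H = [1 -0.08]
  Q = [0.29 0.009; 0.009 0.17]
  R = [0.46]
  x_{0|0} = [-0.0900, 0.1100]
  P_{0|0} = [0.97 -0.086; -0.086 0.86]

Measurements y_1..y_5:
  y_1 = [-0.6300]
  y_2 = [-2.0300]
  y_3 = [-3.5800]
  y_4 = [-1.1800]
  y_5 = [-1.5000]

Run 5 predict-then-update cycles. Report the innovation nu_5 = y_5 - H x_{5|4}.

step 1: x^-=[-0.1065, 0.1173]  P^-=[1.4997 -0.2728; -0.2728 1.0004]  S=[2.0097]  K=[0.7571; -0.1756]  nu=[-0.5141]  x^+=[-0.4957, 0.2076]  P^+=[0.3478 -0.0057; -0.0057 0.9385]
step 2: x^-=[-0.5627, 0.2637]  P^-=[0.7227 -0.1013; -0.1013 1.0422]  S=[1.2055]  K=[0.6062; -0.1532]  nu=[-1.4462]  x^+=[-1.4393, 0.4853]  P^+=[0.2797 0.0106; 0.0106 1.0139]
step 3: x^-=[-1.6268, 0.6530]  P^-=[0.6368 -0.0784; -0.0784 1.1065]  S=[1.1165]  K=[0.5760; -0.1495]  nu=[-1.9010]  x^+=[-2.7218, 0.9371]  P^+=[0.2664 0.0178; 0.0178 1.0815]
step 4: x^-=[-3.0774, 1.2535]  P^-=[0.6197 -0.0727; -0.0727 1.1668]  S=[1.0988]  K=[0.5693; -0.1511]  nu=[1.9977]  x^+=[-1.9401, 0.9517]  P^+=[0.2636 0.0218; 0.0218 1.1417]
step 5: x^-=[-2.2107, 1.1658]  P^-=[0.6160 -0.0714; -0.0714 1.2212]  S=[1.0952]  K=[0.5677; -0.1544]  nu=[0.8039]  x^+=[-1.7543, 1.0417]  P^+=[0.2631 0.0246; 0.0246 1.1951]

innov = [0.8039]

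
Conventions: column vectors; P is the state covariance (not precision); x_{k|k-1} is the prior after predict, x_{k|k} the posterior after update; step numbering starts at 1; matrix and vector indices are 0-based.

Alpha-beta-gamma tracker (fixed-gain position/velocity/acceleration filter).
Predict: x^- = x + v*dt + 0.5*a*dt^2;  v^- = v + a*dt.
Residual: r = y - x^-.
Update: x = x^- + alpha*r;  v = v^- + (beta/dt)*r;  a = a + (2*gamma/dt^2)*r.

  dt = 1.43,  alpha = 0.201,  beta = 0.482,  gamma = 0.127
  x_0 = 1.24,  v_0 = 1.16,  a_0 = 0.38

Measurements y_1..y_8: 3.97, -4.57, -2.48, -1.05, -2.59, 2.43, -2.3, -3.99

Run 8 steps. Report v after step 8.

v_post = 5.5825

step 1: x_pred=3.2873  r=0.6827  x^+=3.4245  v^+=1.9335  a^+=0.4648
step 2: x_pred=6.6647  r=-11.2347  x^+=4.4065  v^+=-1.1886  a^+=-0.9307
step 3: x_pred=1.7552  r=-4.2352  x^+=0.9039  v^+=-3.9470  a^+=-1.4567
step 4: x_pred=-6.2298  r=5.1798  x^+=-5.1887  v^+=-4.2843  a^+=-0.8134
step 5: x_pred=-12.1468  r=9.5568  x^+=-10.2258  v^+=-2.2261  a^+=0.3737
step 6: x_pred=-13.0271  r=15.4571  x^+=-9.9202  v^+=3.5183  a^+=2.2937
step 7: x_pred=-2.5439  r=0.2439  x^+=-2.4949  v^+=6.8804  a^+=2.3240
step 8: x_pred=9.7203  r=-13.7103  x^+=6.9645  v^+=5.5825  a^+=0.6210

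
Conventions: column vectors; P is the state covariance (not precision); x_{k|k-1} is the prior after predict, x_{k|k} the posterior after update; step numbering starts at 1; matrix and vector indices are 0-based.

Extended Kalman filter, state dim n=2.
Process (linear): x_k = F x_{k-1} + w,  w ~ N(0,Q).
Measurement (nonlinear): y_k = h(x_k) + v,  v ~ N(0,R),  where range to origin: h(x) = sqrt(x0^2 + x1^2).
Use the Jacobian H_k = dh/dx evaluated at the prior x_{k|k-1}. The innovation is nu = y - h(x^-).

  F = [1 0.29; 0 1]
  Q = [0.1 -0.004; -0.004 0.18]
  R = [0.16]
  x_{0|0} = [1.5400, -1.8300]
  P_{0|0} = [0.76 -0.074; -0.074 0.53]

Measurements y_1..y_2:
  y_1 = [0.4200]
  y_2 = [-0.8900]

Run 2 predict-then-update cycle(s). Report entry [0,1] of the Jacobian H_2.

step 1: x^-=[1.0093, -1.8300]  P^-=[0.8617 0.0757; 0.0757 0.7100]  H_jac=[0.4829 -0.8756]  S=[0.8413]  K=[0.4158; -0.6955]  nu=[-1.6699]  x^+=[0.3149, -0.6686]  P^+=[0.7162 0.3190; 0.3190 0.3030]
step 2: x^-=[0.1210, -0.6686]  P^-=[1.0267 0.4029; 0.4029 0.4830]  H_jac=[0.1781 -0.9840]  S=[0.5190]  K=[-0.4115; -0.7775]  nu=[-1.5695]  x^+=[0.7668, 0.5516]  P^+=[0.9388 0.2369; 0.2369 0.1693]

H_jac[0,1] = -0.9840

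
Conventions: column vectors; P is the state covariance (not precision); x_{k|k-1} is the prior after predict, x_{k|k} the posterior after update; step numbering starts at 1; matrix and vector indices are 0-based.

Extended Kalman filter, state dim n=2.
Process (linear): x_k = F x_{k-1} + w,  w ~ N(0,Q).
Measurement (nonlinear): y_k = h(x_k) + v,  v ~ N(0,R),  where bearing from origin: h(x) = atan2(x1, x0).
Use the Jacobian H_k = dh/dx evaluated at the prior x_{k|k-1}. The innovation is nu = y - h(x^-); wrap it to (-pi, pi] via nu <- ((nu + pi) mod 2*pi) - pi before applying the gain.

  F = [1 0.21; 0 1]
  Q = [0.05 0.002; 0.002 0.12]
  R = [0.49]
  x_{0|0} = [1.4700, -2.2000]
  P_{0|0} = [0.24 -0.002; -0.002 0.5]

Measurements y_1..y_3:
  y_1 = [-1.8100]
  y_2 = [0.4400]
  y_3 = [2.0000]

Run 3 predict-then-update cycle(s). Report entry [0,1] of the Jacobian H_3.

H_jac[0,1] = 0.1203

step 1: x^-=[1.0080, -2.2000]  P^-=[0.3112 0.1050; 0.1050 0.6200]  H_jac=[0.3757 0.1721]  S=[0.5659]  K=[0.2385; 0.2583]  nu=[-0.6688]  x^+=[0.8484, -2.3728]  P^+=[0.2790 0.0701; 0.0701 0.5822]
step 2: x^-=[0.3502, -2.3728]  P^-=[0.3841 0.1944; 0.1944 0.7022]  H_jac=[0.4125 0.0609]  S=[0.5677]  K=[0.2999; 0.2165]  nu=[1.8643]  x^+=[0.9093, -1.9691]  P^+=[0.3331 0.1575; 0.1575 0.6756]
step 3: x^-=[0.4958, -1.9691]  P^-=[0.4790 0.3014; 0.3014 0.7956]  H_jac=[0.4776 0.1203]  S=[0.6454]  K=[0.4106; 0.3713]  nu=[-2.9591]  x^+=[-0.7193, -3.0678]  P^+=[0.3702 0.2030; 0.2030 0.7067]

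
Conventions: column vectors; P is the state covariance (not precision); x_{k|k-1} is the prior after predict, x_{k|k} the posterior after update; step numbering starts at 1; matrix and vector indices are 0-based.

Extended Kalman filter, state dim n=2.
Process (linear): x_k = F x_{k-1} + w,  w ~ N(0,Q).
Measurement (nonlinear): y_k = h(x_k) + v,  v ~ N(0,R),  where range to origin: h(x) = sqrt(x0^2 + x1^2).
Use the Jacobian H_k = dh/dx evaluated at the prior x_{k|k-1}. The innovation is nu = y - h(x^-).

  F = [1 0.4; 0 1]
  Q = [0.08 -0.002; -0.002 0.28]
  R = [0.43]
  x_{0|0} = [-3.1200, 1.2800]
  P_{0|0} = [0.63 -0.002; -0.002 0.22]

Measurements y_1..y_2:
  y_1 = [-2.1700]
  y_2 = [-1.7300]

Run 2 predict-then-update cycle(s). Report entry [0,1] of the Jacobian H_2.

step 1: x^-=[-2.6080, 1.2800]  P^-=[0.7436 0.0840; 0.0840 0.5000]  H_jac=[-0.8977 0.4406]  S=[1.0599]  K=[-0.5949; 0.1367]  nu=[-5.0752]  x^+=[0.4113, 0.5862]  P^+=[0.3685 0.1702; 0.1702 0.4802]
step 2: x^-=[0.6458, 0.5862]  P^-=[0.6615 0.3603; 0.3603 0.7602]  H_jac=[0.7404 0.6721]  S=[1.4947]  K=[0.4897; 0.5203]  nu=[-2.6021]  x^+=[-0.6285, -0.7678]  P^+=[0.3031 -0.0206; -0.0206 0.3555]

H_jac[0,1] = 0.6721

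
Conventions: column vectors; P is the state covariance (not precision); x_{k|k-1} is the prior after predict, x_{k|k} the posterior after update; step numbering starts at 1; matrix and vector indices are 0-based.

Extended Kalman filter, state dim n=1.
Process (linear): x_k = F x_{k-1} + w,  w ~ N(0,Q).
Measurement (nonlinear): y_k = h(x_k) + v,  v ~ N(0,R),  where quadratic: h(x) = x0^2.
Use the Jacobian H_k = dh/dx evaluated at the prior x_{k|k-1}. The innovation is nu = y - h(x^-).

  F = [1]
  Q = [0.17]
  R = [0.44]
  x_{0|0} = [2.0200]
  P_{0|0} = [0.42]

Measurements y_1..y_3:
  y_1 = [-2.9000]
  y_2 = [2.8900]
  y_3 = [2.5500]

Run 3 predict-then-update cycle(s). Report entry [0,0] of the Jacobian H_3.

step 1: x^-=[2.0200]  P^-=[0.5900]  H_jac=[4.0400]  S=[10.0697]  K=[0.2367]  nu=[-6.9804]  x^+=[0.3677]  P^+=[0.0258]
step 2: x^-=[0.3677]  P^-=[0.1958]  H_jac=[0.7354]  S=[0.5459]  K=[0.2637]  nu=[2.7548]  x^+=[1.0942]  P^+=[0.1578]
step 3: x^-=[1.0942]  P^-=[0.3278]  H_jac=[2.1885]  S=[2.0100]  K=[0.3569]  nu=[1.3527]  x^+=[1.5770]  P^+=[0.0718]

H_jac[0,0] = 2.1885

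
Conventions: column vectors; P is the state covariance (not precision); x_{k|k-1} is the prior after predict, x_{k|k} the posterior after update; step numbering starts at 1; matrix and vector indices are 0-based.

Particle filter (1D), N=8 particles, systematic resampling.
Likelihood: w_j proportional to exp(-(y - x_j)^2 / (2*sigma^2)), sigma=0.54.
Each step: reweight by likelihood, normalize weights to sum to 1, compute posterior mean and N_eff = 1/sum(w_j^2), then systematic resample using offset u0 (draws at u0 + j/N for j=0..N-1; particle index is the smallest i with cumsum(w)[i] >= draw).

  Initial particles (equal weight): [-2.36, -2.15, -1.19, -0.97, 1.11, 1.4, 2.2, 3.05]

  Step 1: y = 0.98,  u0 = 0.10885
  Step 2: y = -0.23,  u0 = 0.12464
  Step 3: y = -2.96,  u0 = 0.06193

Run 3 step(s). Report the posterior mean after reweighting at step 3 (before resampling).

step 1: w=[0.0000, 0.0000, 0.0002, 0.0008, 0.5425, 0.4127, 0.0435, 0.0004]  mean=1.2757  Neff=2.1438  idx=[4, 4, 4, 4, 5, 5, 5, 6]
step 2: w=[0.2134, 0.2134, 0.2134, 0.2134, 0.0487, 0.0487, 0.0487, 0.0002]  mean=1.1526  Neff=5.2829  idx=[0, 1, 1, 2, 2, 3, 4, 6]
step 3: w=[0.1658, 0.1658, 0.1658, 0.1658, 0.1658, 0.1658, 0.0025, 0.0025]  mean=1.1115  Neff=6.0602  idx=[0, 1, 1, 2, 3, 4, 4, 5]

post_mean = 1.1115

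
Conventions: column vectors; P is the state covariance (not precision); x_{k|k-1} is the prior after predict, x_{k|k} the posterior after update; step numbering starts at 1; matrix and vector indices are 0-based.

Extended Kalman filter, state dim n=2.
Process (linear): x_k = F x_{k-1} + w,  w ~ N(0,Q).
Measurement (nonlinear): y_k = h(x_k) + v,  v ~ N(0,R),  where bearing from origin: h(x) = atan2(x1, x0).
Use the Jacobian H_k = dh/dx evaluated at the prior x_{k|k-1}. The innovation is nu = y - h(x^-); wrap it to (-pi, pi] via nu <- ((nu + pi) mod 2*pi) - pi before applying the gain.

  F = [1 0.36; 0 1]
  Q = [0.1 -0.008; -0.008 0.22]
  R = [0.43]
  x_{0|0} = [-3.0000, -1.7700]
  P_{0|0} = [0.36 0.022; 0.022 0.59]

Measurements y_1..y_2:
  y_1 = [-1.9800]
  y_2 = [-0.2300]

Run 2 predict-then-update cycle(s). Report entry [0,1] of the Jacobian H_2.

step 1: x^-=[-3.6372, -1.7700]  P^-=[0.5523 0.2264; 0.2264 0.8100]  H_jac=[0.1082 -0.2223]  S=[0.4656]  K=[0.0202; -0.3341]  nu=[0.7087]  x^+=[-3.6229, -2.0068]  P^+=[0.5521 0.2295; 0.2295 0.7580]
step 2: x^-=[-4.3453, -2.0068]  P^-=[0.9156 0.4944; 0.4944 0.9780]  H_jac=[0.0876 -0.1897]  S=[0.4558]  K=[-0.0298; -0.3120]  nu=[2.4789]  x^+=[-4.4191, -2.7802]  P^+=[0.9152 0.4902; 0.4902 0.9337]

H_jac[0,1] = -0.1897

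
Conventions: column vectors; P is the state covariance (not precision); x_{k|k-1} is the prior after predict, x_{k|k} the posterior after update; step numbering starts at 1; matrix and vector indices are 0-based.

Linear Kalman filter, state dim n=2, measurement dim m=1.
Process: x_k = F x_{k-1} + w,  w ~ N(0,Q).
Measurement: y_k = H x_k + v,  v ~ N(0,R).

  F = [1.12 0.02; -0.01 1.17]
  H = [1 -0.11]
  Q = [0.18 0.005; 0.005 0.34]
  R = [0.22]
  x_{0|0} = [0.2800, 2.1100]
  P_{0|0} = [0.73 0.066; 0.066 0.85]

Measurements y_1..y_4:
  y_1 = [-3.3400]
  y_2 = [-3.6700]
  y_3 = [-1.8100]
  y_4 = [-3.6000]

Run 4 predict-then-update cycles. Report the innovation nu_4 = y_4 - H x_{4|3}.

innov = [-0.7699]

step 1: x^-=[0.3558, 2.4659]  P^-=[1.0990 0.1032; 0.1032 1.5021]  S=[1.3145]  K=[0.8274; -0.0472]  nu=[-3.4246]  x^+=[-2.4778, 2.6275]  P^+=[0.1990 0.1545; 0.1545 1.4992]
step 2: x^-=[-2.7226, 3.0990]  P^-=[0.4372 0.2403; 0.2403 2.3886]  S=[0.6332]  K=[0.6487; -0.0354]  nu=[-0.6065]  x^+=[-3.1160, 3.1205]  P^+=[0.1707 0.2549; 0.2549 2.3878]
step 3: x^-=[-3.4275, 3.6821]  P^-=[0.4066 0.3929; 0.3929 3.6027]  S=[0.5837]  K=[0.6225; -0.0059]  nu=[2.0226]  x^+=[-2.1686, 3.6703]  P^+=[0.1804 0.3950; 0.3950 3.6027]
step 4: x^-=[-2.3554, 4.3159]  P^-=[0.4254 0.6048; 0.6048 5.2625]  S=[0.5760]  K=[0.6230; 0.0450]  nu=[-0.7699]  x^+=[-2.8350, 4.2813]  P^+=[0.2018 0.5887; 0.5887 5.2614]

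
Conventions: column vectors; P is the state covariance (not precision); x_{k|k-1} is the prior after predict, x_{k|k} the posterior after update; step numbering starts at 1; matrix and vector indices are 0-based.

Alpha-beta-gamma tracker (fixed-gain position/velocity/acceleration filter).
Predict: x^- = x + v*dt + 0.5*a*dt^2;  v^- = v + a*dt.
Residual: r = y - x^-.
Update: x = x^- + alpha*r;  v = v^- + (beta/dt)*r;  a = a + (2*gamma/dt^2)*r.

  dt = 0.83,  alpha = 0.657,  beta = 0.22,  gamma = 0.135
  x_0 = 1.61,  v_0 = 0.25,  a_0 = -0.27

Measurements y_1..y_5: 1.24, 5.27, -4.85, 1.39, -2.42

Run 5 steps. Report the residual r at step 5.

step 1: x_pred=1.7245  r=-0.4845  x^+=1.4062  v^+=-0.1025  a^+=-0.4599
step 2: x_pred=1.1627  r=4.1073  x^+=3.8612  v^+=0.6045  a^+=1.1499
step 3: x_pred=4.7590  r=-9.6090  x^+=-1.5541  v^+=-0.9881  a^+=-2.6161
step 4: x_pred=-3.2754  r=4.6654  x^+=-0.2102  v^+=-1.9229  a^+=-0.7877
step 5: x_pred=-2.0775  r=-0.3425  x^+=-2.3025  v^+=-2.6674  a^+=-0.9219

resid = -0.3425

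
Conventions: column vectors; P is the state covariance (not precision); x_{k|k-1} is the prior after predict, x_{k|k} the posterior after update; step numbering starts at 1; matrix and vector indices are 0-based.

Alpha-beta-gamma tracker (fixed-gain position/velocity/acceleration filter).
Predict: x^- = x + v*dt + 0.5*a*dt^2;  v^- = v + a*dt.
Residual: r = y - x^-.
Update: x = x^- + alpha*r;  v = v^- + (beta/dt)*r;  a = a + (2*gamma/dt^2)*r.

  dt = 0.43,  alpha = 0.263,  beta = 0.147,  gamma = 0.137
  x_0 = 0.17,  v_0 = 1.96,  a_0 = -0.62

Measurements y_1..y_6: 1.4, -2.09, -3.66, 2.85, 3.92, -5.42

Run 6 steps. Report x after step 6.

step 1: x_pred=0.9555  r=0.4445  x^+=1.0724  v^+=1.8454  a^+=0.0387
step 2: x_pred=1.8695  r=-3.9595  x^+=0.8281  v^+=0.5084  a^+=-5.8288
step 3: x_pred=0.5079  r=-4.1679  x^+=-0.5883  v^+=-3.4228  a^+=-12.0051
step 4: x_pred=-3.1699  r=6.0199  x^+=-1.5867  v^+=-6.5270  a^+=-3.0843
step 5: x_pred=-4.6784  r=8.5984  x^+=-2.4170  v^+=-4.9137  a^+=9.6576
step 6: x_pred=-3.6371  r=-1.7829  x^+=-4.1060  v^+=-1.3705  a^+=7.0156

x_post = -4.1060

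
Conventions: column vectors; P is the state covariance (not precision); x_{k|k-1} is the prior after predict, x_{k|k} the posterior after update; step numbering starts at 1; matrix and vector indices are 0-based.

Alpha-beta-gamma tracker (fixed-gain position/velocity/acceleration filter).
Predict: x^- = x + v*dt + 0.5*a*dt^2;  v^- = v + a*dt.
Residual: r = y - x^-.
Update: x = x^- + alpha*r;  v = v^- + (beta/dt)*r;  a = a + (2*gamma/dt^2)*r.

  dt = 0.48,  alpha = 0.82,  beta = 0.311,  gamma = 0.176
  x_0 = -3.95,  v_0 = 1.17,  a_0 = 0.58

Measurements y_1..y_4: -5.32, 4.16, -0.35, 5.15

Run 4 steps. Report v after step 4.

step 1: x_pred=-3.3216  r=-1.9984  x^+=-4.9603  v^+=0.1536  a^+=-2.4731
step 2: x_pred=-5.1715  r=9.3315  x^+=2.4803  v^+=5.0125  a^+=11.7833
step 3: x_pred=6.2438  r=-6.5938  x^+=0.8369  v^+=6.3963  a^+=1.7095
step 4: x_pred=4.1040  r=1.0460  x^+=4.9617  v^+=7.8945  a^+=3.3075

v_post = 7.8945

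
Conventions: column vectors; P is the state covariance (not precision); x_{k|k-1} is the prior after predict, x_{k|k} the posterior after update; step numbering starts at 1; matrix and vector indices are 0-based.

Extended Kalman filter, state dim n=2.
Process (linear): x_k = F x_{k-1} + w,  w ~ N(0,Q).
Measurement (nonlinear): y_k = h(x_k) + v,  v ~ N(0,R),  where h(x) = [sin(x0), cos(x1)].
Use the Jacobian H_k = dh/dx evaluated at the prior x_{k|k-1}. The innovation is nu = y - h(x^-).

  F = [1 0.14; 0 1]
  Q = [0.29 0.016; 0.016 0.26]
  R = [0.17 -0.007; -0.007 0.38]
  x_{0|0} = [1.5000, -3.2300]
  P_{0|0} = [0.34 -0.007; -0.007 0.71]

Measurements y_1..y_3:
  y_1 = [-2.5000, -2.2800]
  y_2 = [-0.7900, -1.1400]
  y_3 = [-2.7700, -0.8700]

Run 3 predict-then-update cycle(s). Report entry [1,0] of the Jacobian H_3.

H_jac[1,0] = 0.0000

step 1: x^-=[1.0478, -3.2300]  P^-=[0.6420 0.1084; 0.1084 0.9700]  H_jac=[0.4995 0.0000; 0.0000 -0.0883]  S=[0.3302 -0.0118; -0.0118 0.3876]  K=[0.9714 0.0048; 0.1563 -0.2162]  nu=[-3.3663, -1.2839]  x^+=[-2.2283, -3.4785]  P^+=[0.3305 0.0562; 0.0562 0.9430]
step 2: x^-=[-2.7153, -3.4785]  P^-=[0.6548 0.2042; 0.2042 1.2030]  H_jac=[-0.9105 0.0000; 0.0000 -0.3305]  S=[0.7128 0.0545; 0.0545 0.5114]  K=[-0.8330 -0.0433; -0.2031 -0.7559]  nu=[-0.3765, -0.1962]  x^+=[-2.3932, -3.2537]  P^+=[0.1552 0.0321; 0.0321 0.8647]
step 3: x^-=[-2.8487, -3.2537]  P^-=[0.4711 0.1692; 0.1692 1.1247]  H_jac=[-0.9574 0.0000; 0.0000 -0.1119]  S=[0.6019 0.0111; 0.0111 0.3941]  K=[-0.7490 -0.0269; -0.2633 -0.3118]  nu=[-2.4813, 0.1237]  x^+=[-0.9936, -2.6388]  P^+=[0.1328 0.0445; 0.0445 1.0428]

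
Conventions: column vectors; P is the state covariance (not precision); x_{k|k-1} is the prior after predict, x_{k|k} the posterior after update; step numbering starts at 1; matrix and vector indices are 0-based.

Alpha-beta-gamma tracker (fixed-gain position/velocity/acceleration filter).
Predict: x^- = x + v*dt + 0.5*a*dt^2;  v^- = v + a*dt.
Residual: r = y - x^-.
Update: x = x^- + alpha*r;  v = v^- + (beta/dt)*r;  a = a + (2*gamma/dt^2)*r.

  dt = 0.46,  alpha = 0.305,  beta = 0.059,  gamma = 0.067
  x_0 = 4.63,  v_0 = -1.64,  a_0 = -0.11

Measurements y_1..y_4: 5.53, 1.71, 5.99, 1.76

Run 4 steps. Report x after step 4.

x_post = 2.8248

step 1: x_pred=3.8640  r=1.6660  x^+=4.3721  v^+=-1.4769  a^+=0.9451
step 2: x_pred=3.7927  r=-2.0827  x^+=3.1575  v^+=-1.3093  a^+=-0.3739
step 3: x_pred=2.5156  r=3.4744  x^+=3.5753  v^+=-1.0357  a^+=1.8263
step 4: x_pred=3.2921  r=-1.5321  x^+=2.8248  v^+=-0.3921  a^+=0.8561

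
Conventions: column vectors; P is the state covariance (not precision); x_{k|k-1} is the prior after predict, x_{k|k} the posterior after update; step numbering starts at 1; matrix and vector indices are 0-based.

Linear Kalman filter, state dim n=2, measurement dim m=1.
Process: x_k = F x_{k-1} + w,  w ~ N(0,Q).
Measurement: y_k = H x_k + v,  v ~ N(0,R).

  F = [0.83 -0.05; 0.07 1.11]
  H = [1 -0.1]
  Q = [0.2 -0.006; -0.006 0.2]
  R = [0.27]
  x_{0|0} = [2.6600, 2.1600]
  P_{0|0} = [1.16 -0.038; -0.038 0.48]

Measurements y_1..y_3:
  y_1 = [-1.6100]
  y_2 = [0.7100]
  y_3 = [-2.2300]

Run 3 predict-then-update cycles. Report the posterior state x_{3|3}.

x_post = [-0.9455, 3.6678]

step 1: x^-=[2.0998, 2.5838]  P^-=[1.0035 -0.0001; -0.0001 0.7912]  S=[1.2814]  K=[0.7831; -0.0618]  nu=[-3.4514]  x^+=[-0.6030, 2.7972]  P^+=[0.2176 0.0619; 0.0619 0.7863]
step 2: x^-=[-0.6404, 3.0627]  P^-=[0.3468 0.0198; 0.0198 1.1795]  S=[0.6246]  K=[0.5520; -0.1571]  nu=[1.6567]  x^+=[0.2741, 2.8025]  P^+=[0.1564 0.0740; 0.0740 1.1641]
step 3: x^-=[0.0874, 3.1300]  P^-=[0.3045 0.0064; 0.0064 1.6465]  S=[0.5897]  K=[0.5153; -0.2683]  nu=[-2.0044]  x^+=[-0.9455, 3.6678]  P^+=[0.1479 0.0880; 0.0880 1.6040]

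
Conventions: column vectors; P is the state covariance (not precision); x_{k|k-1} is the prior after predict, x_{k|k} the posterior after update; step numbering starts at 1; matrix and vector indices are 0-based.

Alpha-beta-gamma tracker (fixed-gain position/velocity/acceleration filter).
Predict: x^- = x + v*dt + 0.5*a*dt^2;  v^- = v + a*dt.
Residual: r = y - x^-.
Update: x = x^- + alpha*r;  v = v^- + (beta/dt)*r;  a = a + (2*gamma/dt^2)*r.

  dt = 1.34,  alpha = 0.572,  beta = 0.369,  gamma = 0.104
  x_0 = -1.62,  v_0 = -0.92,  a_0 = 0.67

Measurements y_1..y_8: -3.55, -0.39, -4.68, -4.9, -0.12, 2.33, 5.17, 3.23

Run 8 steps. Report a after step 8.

step 1: x_pred=-2.2513  r=-1.2987  x^+=-2.9941  v^+=-0.3798  a^+=0.5196
step 2: x_pred=-3.0367  r=2.6467  x^+=-1.5228  v^+=1.0452  a^+=0.8261
step 3: x_pred=0.6195  r=-5.2995  x^+=-2.4118  v^+=0.6929  a^+=0.2123
step 4: x_pred=-1.2928  r=-3.6072  x^+=-3.3561  v^+=-0.0160  a^+=-0.2056
step 5: x_pred=-3.5622  r=3.4422  x^+=-1.5932  v^+=0.6564  a^+=0.1931
step 6: x_pred=-0.5403  r=2.8703  x^+=1.1015  v^+=1.7056  a^+=0.5256
step 7: x_pred=3.8589  r=1.3111  x^+=4.6088  v^+=2.7710  a^+=0.6775
step 8: x_pred=8.9302  r=-5.7002  x^+=5.6697  v^+=2.1091  a^+=0.0172

a_post = 0.0172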